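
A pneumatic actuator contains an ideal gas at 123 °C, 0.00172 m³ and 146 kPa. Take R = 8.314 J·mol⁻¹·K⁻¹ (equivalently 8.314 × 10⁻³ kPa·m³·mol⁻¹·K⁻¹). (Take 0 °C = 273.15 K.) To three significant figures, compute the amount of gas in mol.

n ≈ 0.0762 mol

Convert: T = 396.15 K.
PV = nRT ⇒ n = PV/(RT) = (146 × 0.00172) / (8.314 × 10⁻³ × 396.15)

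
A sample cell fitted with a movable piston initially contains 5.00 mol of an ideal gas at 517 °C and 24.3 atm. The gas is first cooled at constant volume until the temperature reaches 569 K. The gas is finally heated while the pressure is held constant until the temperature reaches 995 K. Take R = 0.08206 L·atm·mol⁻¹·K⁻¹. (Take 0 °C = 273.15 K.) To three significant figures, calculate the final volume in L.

V₃ ≈ 23.3 L

Convert: T₁ = 790.1 K.
From PV = nRT: V₁ = nRT₁/P₁ = 13.34 L.
Isochoric, so P/T is constant: V₂ = V₁; P₂ = P₁·(T₂/T₁) = 17.50 atm.
Isobaric, so V/T is constant: P₃ = P₂; V₃ = V₂·(T₃/T₂) = 23.33 L.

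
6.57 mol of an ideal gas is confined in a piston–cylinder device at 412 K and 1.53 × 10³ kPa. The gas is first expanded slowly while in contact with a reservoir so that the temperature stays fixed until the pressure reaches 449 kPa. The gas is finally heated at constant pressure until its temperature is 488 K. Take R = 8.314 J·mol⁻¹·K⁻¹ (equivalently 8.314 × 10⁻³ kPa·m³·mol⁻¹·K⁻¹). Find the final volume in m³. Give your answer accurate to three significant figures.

V₃ ≈ 0.0594 m³

From PV = nRT: V₁ = nRT₁/P₁ = 0.01471 m³.
T constant ⇒ Boyle's law P V = const: T₂ = T₁; V₂ = V₁·(P₁/P₂) = 0.05012 m³.
Isobaric, so V/T is constant: P₃ = P₂; V₃ = V₂·(T₃/T₂) = 0.05937 m³.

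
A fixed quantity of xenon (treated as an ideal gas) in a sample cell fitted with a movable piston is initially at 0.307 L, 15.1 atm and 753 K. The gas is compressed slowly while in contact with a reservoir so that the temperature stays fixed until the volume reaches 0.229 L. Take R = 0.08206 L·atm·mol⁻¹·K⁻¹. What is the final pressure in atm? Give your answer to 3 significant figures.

P₂ ≈ 20.2 atm

Isothermal, so P V is constant: T₂ = T₁; P₂ = P₁·(V₁/V₂) = 20.24 atm.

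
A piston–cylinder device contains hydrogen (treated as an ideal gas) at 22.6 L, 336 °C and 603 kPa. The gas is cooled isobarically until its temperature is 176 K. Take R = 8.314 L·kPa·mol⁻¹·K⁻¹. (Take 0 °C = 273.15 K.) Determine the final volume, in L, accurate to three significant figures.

Convert: T₁ = 609.1 K.
P constant ⇒ V ∝ T: P₂ = P₁; V₂ = V₁·(T₂/T₁) = 6.530 L.

V₂ ≈ 6.53 L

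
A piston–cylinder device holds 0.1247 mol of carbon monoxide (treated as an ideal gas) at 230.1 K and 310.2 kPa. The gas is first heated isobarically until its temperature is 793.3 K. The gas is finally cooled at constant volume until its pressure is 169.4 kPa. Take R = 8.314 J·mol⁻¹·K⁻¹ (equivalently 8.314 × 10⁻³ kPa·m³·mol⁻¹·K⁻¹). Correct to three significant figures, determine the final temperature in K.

T₃ ≈ 433 K

From PV = nRT: V₁ = nRT₁/P₁ = 0.0007690 m³.
Isobaric, so V/T is constant: P₂ = P₁; V₂ = V₁·(T₂/T₁) = 0.002651 m³.
V constant ⇒ P ∝ T: V₃ = V₂; T₃ = T₂·(P₃/P₂) = 433.2 K.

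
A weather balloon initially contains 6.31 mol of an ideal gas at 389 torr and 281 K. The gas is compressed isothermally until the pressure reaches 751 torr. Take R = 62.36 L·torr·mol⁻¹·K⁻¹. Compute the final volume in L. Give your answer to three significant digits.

From PV = nRT: V₁ = nRT₁/P₁ = 284.2 L.
T constant ⇒ Boyle's law P V = const: T₂ = T₁; V₂ = V₁·(P₁/P₂) = 147.2 L.

V₂ ≈ 147 L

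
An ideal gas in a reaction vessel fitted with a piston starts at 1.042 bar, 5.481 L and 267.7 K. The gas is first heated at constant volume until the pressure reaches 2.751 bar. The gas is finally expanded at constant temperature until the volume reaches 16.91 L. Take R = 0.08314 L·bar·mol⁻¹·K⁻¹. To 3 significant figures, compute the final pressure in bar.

P₃ ≈ 0.892 bar

Isochoric, so P/T is constant: V₂ = V₁; T₂ = T₁·(P₂/P₁) = 706.8 K.
T constant ⇒ Boyle's law P V = const: T₃ = T₂; P₃ = P₂·(V₂/V₃) = 0.8917 bar.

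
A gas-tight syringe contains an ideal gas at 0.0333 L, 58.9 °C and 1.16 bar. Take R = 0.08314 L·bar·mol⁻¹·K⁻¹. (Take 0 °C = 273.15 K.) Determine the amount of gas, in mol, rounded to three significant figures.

n ≈ 0.00140 mol

Convert: T = 332.05 K.
PV = nRT ⇒ n = PV/(RT) = (1.16 × 0.0333) / (0.08314 × 332.05)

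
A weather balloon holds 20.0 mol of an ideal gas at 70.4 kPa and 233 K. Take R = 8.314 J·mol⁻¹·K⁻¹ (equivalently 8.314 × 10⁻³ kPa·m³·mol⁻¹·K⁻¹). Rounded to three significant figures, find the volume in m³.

PV = nRT ⇒ V = nRT/P = (20.0 × 8.314 × 10⁻³ × 233) / 70.4

V ≈ 0.550 m³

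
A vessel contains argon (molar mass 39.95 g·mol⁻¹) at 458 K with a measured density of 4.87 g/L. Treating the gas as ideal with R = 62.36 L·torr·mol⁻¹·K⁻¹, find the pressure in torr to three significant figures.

ρ = PM/(RT) ⇒ P = ρRT/M = (4.87 × 62.36 × 458.0) / 39.95

P ≈ 3.48e+03 torr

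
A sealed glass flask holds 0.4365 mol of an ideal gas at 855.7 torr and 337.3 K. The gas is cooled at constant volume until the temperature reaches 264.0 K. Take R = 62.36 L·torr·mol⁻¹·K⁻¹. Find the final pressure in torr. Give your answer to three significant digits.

From PV = nRT: V₁ = nRT₁/P₁ = 10.73 L.
Isochoric, so P/T is constant: V₂ = V₁; P₂ = P₁·(T₂/T₁) = 669.7 torr.

P₂ ≈ 670 torr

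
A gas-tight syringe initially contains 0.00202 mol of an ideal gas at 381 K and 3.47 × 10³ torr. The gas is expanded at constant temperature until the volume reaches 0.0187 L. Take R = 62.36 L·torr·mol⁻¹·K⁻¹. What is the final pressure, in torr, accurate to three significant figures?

From PV = nRT: V₁ = nRT₁/P₁ = 0.01383 L.
T constant ⇒ Boyle's law P V = const: T₂ = T₁; P₂ = P₁·(V₁/V₂) = 2566 torr.

P₂ ≈ 2.57e+03 torr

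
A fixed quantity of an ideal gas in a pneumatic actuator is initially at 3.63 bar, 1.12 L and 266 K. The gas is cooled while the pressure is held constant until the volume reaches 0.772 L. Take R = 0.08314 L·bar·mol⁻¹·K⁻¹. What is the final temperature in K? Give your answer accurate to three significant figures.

Isobaric, so V/T is constant: P₂ = P₁; T₂ = T₁·(V₂/V₁) = 183.3 K.

T₂ ≈ 183 K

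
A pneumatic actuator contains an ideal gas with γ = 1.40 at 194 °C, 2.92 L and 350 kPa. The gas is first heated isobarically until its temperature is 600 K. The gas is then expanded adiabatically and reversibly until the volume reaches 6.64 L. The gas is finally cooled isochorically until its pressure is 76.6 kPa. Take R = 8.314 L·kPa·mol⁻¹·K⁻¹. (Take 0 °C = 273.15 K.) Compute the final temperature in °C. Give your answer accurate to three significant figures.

Convert: T₁ = 467.1 K.
P constant ⇒ V ∝ T: P₂ = P₁; V₂ = V₁·(T₂/T₁) = 3.750 L.
Reversible adiabatic, γ = 1.40: T₃ = T₂·(V₂/V₃)^(γ−1) = 477.4 K; P₃ = P₂·(V₂/V₃)^γ = 157.3 kPa.
V constant ⇒ P ∝ T: V₄ = V₃; T₄ = T₃·(P₄/P₃) = 232.5 K.

T₄ ≈ -40.7 °C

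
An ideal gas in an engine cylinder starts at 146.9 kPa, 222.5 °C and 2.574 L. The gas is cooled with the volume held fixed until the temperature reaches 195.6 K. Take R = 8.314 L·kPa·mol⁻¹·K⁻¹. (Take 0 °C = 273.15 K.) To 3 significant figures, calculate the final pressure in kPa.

P₂ ≈ 58.0 kPa

Convert: T₁ = 495.6 K.
Isochoric, so P/T is constant: V₂ = V₁; P₂ = P₁·(T₂/T₁) = 57.97 kPa.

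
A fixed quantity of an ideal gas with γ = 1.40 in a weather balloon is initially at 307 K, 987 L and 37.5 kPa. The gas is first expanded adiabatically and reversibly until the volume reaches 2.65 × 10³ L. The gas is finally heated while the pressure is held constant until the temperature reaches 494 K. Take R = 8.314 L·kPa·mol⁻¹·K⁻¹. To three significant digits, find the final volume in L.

Adiabatic (γ = 1.40), T V^(γ−1) and P V^γ constant: T₂ = T₁·(V₁/V₂)^(γ−1) = 206.8 K; P₂ = P₁·(V₁/V₂)^γ = 9.409 kPa.
Isobaric, so V/T is constant: P₃ = P₂; V₃ = V₂·(T₃/T₂) = 6330 L.

V₃ ≈ 6.33e+03 L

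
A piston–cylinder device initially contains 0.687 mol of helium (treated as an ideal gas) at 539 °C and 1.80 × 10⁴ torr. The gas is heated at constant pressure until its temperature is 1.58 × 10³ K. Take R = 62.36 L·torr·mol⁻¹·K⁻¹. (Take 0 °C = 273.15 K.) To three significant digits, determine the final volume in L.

V₂ ≈ 3.76 L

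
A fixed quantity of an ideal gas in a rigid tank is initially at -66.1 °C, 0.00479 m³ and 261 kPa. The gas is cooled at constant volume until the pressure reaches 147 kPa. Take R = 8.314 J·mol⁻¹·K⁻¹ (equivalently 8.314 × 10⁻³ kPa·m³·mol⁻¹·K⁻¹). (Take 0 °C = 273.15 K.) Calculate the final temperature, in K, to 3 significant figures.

T₂ ≈ 117 K

Convert: T₁ = 207.0 K.
V constant ⇒ P ∝ T: V₂ = V₁; T₂ = T₁·(P₂/P₁) = 116.6 K.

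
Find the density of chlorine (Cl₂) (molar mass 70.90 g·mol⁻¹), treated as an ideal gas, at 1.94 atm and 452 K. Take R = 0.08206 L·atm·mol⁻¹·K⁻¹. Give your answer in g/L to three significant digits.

ρ ≈ 3.71 g/L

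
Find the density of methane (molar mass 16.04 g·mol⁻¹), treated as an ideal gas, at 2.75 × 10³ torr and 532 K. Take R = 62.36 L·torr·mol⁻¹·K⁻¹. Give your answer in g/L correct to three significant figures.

ρ ≈ 1.33 g/L

ρ = PM/(RT) = (2.75e+03 × 16.04) / (62.36 × 532.0)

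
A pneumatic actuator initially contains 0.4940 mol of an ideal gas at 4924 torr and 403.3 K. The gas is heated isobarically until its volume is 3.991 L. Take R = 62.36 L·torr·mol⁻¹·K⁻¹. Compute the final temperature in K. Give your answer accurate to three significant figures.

T₂ ≈ 638 K

From PV = nRT: V₁ = nRT₁/P₁ = 2.523 L.
Isobaric, so V/T is constant: P₂ = P₁; T₂ = T₁·(V₂/V₁) = 637.9 K.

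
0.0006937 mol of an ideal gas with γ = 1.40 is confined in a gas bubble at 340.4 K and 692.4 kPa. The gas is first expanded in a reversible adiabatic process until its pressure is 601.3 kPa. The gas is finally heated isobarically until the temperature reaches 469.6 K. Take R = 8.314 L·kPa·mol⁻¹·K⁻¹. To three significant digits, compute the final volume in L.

V₃ ≈ 0.00450 L

From PV = nRT: V₁ = nRT₁/P₁ = 0.002835 L.
Adiabatic (γ = 1.40), T V^(γ−1) and P V^γ constant: T₂ = T₁·(P₂/P₁)^((γ−1)/γ) = 327.0 K; V₂ = V₁·(P₁/P₂)^(1/γ) = 0.003136 L.
P constant ⇒ V ∝ T: P₃ = P₂; V₃ = V₂·(T₃/T₂) = 0.004504 L.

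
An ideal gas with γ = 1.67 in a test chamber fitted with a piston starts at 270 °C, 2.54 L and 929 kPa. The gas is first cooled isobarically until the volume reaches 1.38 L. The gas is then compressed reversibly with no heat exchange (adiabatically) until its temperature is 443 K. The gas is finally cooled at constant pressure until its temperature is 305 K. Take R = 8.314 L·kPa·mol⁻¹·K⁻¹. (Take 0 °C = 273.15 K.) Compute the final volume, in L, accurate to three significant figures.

V₄ ≈ 0.518 L

Convert: T₁ = 543.1 K.
P constant ⇒ V ∝ T: P₂ = P₁; T₂ = T₁·(V₂/V₁) = 295.1 K.
Reversible adiabatic, γ = 1.67: P₃ = P₂·(T₃/T₂)^(γ/(γ−1)) = 2557 kPa; V₃ = V₂·(T₂/T₃)^(1/(γ−1)) = 0.7526 L.
Isobaric, so V/T is constant: P₄ = P₃; V₄ = V₃·(T₄/T₃) = 0.5181 L.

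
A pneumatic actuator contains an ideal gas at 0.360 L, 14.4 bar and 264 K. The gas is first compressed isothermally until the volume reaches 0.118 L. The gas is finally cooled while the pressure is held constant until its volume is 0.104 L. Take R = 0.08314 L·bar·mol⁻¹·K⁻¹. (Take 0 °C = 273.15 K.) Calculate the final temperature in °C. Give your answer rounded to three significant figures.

Isothermal, so P V is constant: T₂ = T₁; P₂ = P₁·(V₁/V₂) = 43.93 bar.
P constant ⇒ V ∝ T: P₃ = P₂; T₃ = T₂·(V₃/V₂) = 232.7 K.

T₃ ≈ -40.5 °C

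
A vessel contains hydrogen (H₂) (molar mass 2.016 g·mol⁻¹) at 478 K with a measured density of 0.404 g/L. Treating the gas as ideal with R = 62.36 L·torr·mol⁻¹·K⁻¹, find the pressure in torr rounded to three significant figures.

P ≈ 5.97e+03 torr

ρ = PM/(RT) ⇒ P = ρRT/M = (0.404 × 62.36 × 478.0) / 2.016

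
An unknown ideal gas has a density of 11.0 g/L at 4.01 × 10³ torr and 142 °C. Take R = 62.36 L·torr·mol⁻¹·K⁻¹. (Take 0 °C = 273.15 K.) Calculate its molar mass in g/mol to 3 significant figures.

ρ = PM/(RT) ⇒ M = ρRT/P = (11.0 × 62.36 × 415.1) / 4.01e+03

M ≈ 71.0 g/mol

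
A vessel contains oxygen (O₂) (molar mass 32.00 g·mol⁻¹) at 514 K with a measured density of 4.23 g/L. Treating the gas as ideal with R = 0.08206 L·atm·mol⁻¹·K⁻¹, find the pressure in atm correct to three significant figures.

P ≈ 5.58 atm

ρ = PM/(RT) ⇒ P = ρRT/M = (4.23 × 0.08206 × 514.0) / 32.00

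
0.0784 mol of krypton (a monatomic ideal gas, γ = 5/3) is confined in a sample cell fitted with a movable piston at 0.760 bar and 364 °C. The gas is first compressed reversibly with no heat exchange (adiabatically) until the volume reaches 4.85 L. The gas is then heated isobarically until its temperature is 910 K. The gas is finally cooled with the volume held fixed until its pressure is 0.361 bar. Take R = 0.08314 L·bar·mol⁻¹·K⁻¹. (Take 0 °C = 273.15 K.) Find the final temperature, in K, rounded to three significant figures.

Convert: T₁ = 637.1 K.
From PV = nRT: V₁ = nRT₁/P₁ = 5.465 L.
Reversible adiabatic, γ = 5/3: T₂ = T₁·(V₁/V₂)^(γ−1) = 689.9 K; P₂ = P₁·(V₁/V₂)^γ = 0.9272 bar.
P constant ⇒ V ∝ T: P₃ = P₂; V₃ = V₂·(T₃/T₂) = 6.397 L.
V constant ⇒ P ∝ T: V₄ = V₃; T₄ = T₃·(P₄/P₃) = 354.3 K.

T₄ ≈ 354 K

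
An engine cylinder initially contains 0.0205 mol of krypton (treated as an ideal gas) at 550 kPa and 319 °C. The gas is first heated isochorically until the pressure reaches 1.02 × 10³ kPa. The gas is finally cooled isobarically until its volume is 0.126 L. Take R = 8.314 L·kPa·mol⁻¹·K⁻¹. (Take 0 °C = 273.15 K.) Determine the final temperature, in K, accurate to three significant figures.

T₃ ≈ 754 K

Convert: T₁ = 592.1 K.
From PV = nRT: V₁ = nRT₁/P₁ = 0.1835 L.
V constant ⇒ P ∝ T: V₂ = V₁; T₂ = T₁·(P₂/P₁) = 1098 K.
Isobaric, so V/T is constant: P₃ = P₂; T₃ = T₂·(V₃/V₂) = 754.1 K.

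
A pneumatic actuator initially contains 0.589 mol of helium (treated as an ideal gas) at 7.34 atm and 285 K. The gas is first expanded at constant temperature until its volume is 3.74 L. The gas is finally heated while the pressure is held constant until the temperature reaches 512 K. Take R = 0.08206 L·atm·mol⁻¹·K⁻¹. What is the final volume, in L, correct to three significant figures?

V₃ ≈ 6.72 L

From PV = nRT: V₁ = nRT₁/P₁ = 1.877 L.
Isothermal, so P V is constant: T₂ = T₁; P₂ = P₁·(V₁/V₂) = 3.683 atm.
P constant ⇒ V ∝ T: P₃ = P₂; V₃ = V₂·(T₃/T₂) = 6.719 L.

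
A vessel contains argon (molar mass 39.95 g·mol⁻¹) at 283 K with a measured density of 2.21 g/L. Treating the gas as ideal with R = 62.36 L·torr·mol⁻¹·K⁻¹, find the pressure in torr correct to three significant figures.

P ≈ 976 torr

ρ = PM/(RT) ⇒ P = ρRT/M = (2.21 × 62.36 × 283.0) / 39.95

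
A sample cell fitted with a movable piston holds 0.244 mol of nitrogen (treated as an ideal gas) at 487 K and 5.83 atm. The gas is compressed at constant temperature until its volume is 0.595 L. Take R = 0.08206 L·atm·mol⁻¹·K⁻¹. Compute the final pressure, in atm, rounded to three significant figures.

P₂ ≈ 16.4 atm

From PV = nRT: V₁ = nRT₁/P₁ = 1.673 L.
Isothermal, so P V is constant: T₂ = T₁; P₂ = P₁·(V₁/V₂) = 16.39 atm.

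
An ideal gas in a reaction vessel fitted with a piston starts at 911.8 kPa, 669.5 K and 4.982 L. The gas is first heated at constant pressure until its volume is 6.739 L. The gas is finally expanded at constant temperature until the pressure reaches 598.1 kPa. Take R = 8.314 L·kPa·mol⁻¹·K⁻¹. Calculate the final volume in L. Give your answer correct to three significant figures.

P constant ⇒ V ∝ T: P₂ = P₁; T₂ = T₁·(V₂/V₁) = 905.6 K.
Isothermal, so P V is constant: T₃ = T₂; V₃ = V₂·(P₂/P₃) = 10.27 L.

V₃ ≈ 10.3 L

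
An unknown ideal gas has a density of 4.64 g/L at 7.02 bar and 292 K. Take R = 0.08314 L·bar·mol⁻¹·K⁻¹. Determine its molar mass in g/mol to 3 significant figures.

ρ = PM/(RT) ⇒ M = ρRT/P = (4.64 × 0.08314 × 292.0) / 7.02

M ≈ 16.0 g/mol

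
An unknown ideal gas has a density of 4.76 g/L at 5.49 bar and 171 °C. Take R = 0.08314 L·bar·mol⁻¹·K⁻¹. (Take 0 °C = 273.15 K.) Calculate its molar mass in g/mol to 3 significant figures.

M ≈ 32.0 g/mol

ρ = PM/(RT) ⇒ M = ρRT/P = (4.76 × 0.08314 × 444.1) / 5.49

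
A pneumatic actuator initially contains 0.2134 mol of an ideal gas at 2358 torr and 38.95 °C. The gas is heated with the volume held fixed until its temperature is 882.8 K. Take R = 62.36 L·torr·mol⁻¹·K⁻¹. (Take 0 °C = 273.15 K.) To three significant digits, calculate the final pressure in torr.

Convert: T₁ = 312.1 K.
From PV = nRT: V₁ = nRT₁/P₁ = 1.761 L.
Isochoric, so P/T is constant: V₂ = V₁; P₂ = P₁·(T₂/T₁) = 6670 torr.

P₂ ≈ 6.67e+03 torr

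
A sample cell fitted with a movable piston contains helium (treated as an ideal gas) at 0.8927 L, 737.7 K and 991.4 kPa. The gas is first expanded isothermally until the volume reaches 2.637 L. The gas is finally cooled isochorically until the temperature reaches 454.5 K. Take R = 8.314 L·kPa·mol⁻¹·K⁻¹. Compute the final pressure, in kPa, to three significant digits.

Isothermal, so P V is constant: T₂ = T₁; P₂ = P₁·(V₁/V₂) = 335.6 kPa.
V constant ⇒ P ∝ T: V₃ = V₂; P₃ = P₂·(T₃/T₂) = 206.8 kPa.

P₃ ≈ 207 kPa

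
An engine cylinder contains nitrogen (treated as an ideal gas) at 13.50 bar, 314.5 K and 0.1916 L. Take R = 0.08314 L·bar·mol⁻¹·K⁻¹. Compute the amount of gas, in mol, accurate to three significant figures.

n ≈ 0.0989 mol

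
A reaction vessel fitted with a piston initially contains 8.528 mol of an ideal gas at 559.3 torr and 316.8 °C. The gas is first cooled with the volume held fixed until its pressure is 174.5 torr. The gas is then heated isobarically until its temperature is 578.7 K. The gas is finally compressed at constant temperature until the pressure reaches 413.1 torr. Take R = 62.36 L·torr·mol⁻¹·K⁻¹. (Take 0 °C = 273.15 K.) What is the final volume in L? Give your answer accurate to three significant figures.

Convert: T₁ = 590.0 K.
From PV = nRT: V₁ = nRT₁/P₁ = 560.9 L.
V constant ⇒ P ∝ T: V₂ = V₁; T₂ = T₁·(P₂/P₁) = 184.1 K.
P constant ⇒ V ∝ T: P₃ = P₂; V₃ = V₂·(T₃/T₂) = 1764 L.
T constant ⇒ Boyle's law P V = const: T₄ = T₃; V₄ = V₃·(P₃/P₄) = 745.0 L.

V₄ ≈ 745 L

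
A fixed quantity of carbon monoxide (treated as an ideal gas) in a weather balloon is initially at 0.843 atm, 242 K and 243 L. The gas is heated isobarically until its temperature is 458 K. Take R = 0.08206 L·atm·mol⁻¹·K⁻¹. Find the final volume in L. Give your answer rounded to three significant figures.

V₂ ≈ 460 L

Isobaric, so V/T is constant: P₂ = P₁; V₂ = V₁·(T₂/T₁) = 459.9 L.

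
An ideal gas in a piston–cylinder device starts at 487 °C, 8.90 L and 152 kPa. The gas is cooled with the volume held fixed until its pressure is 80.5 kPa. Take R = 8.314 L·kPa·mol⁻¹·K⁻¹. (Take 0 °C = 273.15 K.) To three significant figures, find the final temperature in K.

T₂ ≈ 403 K

Convert: T₁ = 760.1 K.
Isochoric, so P/T is constant: V₂ = V₁; T₂ = T₁·(P₂/P₁) = 402.6 K.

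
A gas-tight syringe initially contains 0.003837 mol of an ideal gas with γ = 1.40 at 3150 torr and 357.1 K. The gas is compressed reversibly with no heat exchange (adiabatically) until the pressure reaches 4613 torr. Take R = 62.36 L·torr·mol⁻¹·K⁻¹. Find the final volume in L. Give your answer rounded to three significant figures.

V₂ ≈ 0.0207 L

From PV = nRT: V₁ = nRT₁/P₁ = 0.02713 L.
Reversible adiabatic, γ = 1.40: T₂ = T₁·(P₂/P₁)^((γ−1)/γ) = 398.2 K; V₂ = V₁·(P₁/P₂)^(1/γ) = 0.02066 L.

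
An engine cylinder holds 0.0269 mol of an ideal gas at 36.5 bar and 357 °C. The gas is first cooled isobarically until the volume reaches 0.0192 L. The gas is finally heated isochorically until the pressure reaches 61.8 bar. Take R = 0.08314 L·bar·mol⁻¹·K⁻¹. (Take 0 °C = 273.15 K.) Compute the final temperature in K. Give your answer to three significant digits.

T₃ ≈ 531 K

Convert: T₁ = 630.1 K.
From PV = nRT: V₁ = nRT₁/P₁ = 0.03861 L.
Isobaric, so V/T is constant: P₂ = P₁; T₂ = T₁·(V₂/V₁) = 313.4 K.
Isochoric, so P/T is constant: V₃ = V₂; T₃ = T₂·(P₃/P₂) = 530.6 K.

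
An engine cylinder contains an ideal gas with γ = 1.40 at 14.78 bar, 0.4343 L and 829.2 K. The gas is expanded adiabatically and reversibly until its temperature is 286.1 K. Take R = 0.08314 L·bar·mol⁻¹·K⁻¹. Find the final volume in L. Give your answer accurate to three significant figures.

Reversible adiabatic, γ = 1.40: P₂ = P₁·(T₂/T₁)^(γ/(γ−1)) = 0.3566 bar; V₂ = V₁·(T₁/T₂)^(1/(γ−1)) = 6.211 L.

V₂ ≈ 6.21 L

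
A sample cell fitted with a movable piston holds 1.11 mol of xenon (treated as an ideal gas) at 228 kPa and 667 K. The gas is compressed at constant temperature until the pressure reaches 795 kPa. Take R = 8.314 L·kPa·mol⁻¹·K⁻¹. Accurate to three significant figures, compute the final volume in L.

From PV = nRT: V₁ = nRT₁/P₁ = 27.00 L.
T constant ⇒ Boyle's law P V = const: T₂ = T₁; V₂ = V₁·(P₁/P₂) = 7.743 L.

V₂ ≈ 7.74 L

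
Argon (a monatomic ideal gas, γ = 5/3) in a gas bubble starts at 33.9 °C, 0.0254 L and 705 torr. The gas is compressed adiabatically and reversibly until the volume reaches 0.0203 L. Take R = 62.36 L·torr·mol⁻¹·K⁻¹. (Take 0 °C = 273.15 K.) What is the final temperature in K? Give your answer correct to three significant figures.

T₂ ≈ 357 K

Convert: T₁ = 307.0 K.
Reversible adiabatic, γ = 5/3: T₂ = T₁·(V₁/V₂)^(γ−1) = 356.5 K; P₂ = P₁·(V₁/V₂)^γ = 1024 torr.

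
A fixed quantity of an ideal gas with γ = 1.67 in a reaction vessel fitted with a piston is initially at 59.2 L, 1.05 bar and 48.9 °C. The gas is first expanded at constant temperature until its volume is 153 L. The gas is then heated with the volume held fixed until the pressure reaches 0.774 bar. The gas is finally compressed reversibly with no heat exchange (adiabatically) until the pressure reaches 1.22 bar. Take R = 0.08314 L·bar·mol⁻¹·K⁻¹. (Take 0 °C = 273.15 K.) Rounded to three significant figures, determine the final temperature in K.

T₄ ≈ 736 K

Convert: T₁ = 322.0 K.
T constant ⇒ Boyle's law P V = const: T₂ = T₁; P₂ = P₁·(V₁/V₂) = 0.4063 bar.
V constant ⇒ P ∝ T: V₃ = V₂; T₃ = T₂·(P₃/P₂) = 613.5 K.
Reversible adiabatic, γ = 1.67: T₄ = T₃·(P₄/P₃)^((γ−1)/γ) = 736.4 K; V₄ = V₃·(P₃/P₄)^(1/γ) = 116.5 L.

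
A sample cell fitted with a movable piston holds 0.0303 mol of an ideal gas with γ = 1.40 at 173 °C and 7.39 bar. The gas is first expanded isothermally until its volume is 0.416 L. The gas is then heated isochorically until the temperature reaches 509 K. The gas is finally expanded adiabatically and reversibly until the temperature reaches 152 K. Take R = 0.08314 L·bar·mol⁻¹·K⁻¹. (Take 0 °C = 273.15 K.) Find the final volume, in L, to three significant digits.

V₄ ≈ 8.54 L

Convert: T₁ = 446.1 K.
From PV = nRT: V₁ = nRT₁/P₁ = 0.1521 L.
T constant ⇒ Boyle's law P V = const: T₂ = T₁; P₂ = P₁·(V₁/V₂) = 2.702 bar.
Isochoric, so P/T is constant: V₃ = V₂; P₃ = P₂·(T₃/T₂) = 3.082 bar.
Reversible adiabatic, γ = 1.40: P₄ = P₃·(T₄/T₃)^(γ/(γ−1)) = 0.04486 bar; V₄ = V₃·(T₃/T₄)^(1/(γ−1)) = 8.536 L.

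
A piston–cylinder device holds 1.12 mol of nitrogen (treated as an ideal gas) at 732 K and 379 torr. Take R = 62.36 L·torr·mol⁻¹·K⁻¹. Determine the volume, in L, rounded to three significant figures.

V ≈ 135 L

PV = nRT ⇒ V = nRT/P = (1.12 × 62.36 × 732) / 379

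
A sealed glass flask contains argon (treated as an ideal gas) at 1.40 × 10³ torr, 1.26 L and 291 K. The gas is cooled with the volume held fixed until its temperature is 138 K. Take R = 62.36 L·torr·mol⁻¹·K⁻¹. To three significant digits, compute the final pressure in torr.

P₂ ≈ 664 torr

Isochoric, so P/T is constant: V₂ = V₁; P₂ = P₁·(T₂/T₁) = 663.9 torr.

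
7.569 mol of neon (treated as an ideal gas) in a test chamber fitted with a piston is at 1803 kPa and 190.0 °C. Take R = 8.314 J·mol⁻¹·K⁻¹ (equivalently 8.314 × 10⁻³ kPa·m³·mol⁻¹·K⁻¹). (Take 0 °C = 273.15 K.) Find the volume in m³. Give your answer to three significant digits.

Convert: T = 463.15 K.
PV = nRT ⇒ V = nRT/P = (7.569 × 8.314 × 10⁻³ × 463.15) / 1803

V ≈ 0.0162 m³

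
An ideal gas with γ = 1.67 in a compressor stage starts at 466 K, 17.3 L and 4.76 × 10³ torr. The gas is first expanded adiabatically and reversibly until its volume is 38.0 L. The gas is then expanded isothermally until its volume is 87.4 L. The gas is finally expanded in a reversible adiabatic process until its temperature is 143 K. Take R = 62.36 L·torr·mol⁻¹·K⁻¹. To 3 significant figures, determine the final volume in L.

V₄ ≈ 232 L

Adiabatic (γ = 1.67), T V^(γ−1) and P V^γ constant: T₂ = T₁·(V₁/V₂)^(γ−1) = 275.1 K; P₂ = P₁·(V₁/V₂)^γ = 1279 torr.
T constant ⇒ Boyle's law P V = const: T₃ = T₂; P₃ = P₂·(V₂/V₃) = 556.1 torr.
Reversible adiabatic, γ = 1.67: P₄ = P₃·(T₄/T₃)^(γ/(γ−1)) = 108.9 torr; V₄ = V₃·(T₃/T₄)^(1/(γ−1)) = 232.0 L.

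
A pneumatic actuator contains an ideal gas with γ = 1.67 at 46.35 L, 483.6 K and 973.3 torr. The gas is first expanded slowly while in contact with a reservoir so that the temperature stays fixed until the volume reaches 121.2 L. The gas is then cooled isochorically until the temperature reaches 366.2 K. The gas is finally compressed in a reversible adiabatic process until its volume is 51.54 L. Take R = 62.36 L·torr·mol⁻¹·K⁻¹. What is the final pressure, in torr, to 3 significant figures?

P₄ ≈ 1.18e+03 torr

T constant ⇒ Boyle's law P V = const: T₂ = T₁; P₂ = P₁·(V₁/V₂) = 372.2 torr.
Isochoric, so P/T is constant: V₃ = V₂; P₃ = P₂·(T₃/T₂) = 281.9 torr.
Adiabatic (γ = 1.67), T V^(γ−1) and P V^γ constant: T₄ = T₃·(V₃/V₄)^(γ−1) = 649.4 K; P₄ = P₃·(V₃/V₄)^γ = 1175 torr.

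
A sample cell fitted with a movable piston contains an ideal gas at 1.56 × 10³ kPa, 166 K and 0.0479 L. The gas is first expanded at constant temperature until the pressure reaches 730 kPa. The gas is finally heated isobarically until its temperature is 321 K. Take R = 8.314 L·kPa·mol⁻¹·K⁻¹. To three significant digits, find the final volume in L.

Isothermal, so P V is constant: T₂ = T₁; V₂ = V₁·(P₁/P₂) = 0.1024 L.
P constant ⇒ V ∝ T: P₃ = P₂; V₃ = V₂·(T₃/T₂) = 0.1979 L.

V₃ ≈ 0.198 L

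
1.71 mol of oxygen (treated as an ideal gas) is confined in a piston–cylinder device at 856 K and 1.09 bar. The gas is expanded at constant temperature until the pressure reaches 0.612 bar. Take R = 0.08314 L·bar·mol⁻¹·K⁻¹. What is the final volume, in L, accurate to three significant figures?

V₂ ≈ 199 L

From PV = nRT: V₁ = nRT₁/P₁ = 111.6 L.
T constant ⇒ Boyle's law P V = const: T₂ = T₁; V₂ = V₁·(P₁/P₂) = 198.9 L.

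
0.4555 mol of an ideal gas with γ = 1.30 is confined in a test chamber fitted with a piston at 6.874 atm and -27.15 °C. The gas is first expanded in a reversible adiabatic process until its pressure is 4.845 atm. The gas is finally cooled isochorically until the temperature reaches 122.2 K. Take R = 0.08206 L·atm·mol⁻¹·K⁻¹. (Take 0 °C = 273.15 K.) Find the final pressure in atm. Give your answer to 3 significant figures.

Convert: T₁ = 246.0 K.
From PV = nRT: V₁ = nRT₁/P₁ = 1.338 L.
Reversible adiabatic, γ = 1.30: T₂ = T₁·(P₂/P₁)^((γ−1)/γ) = 226.9 K; V₂ = V₁·(P₁/P₂)^(1/γ) = 1.751 L.
Isochoric, so P/T is constant: V₃ = V₂; P₃ = P₂·(T₃/T₂) = 2.609 atm.

P₃ ≈ 2.61 atm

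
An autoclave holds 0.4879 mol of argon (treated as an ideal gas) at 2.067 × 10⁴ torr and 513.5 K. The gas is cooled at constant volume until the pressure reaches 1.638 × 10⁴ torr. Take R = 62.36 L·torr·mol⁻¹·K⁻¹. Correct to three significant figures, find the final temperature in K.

T₂ ≈ 407 K

From PV = nRT: V₁ = nRT₁/P₁ = 0.7559 L.
Isochoric, so P/T is constant: V₂ = V₁; T₂ = T₁·(P₂/P₁) = 406.9 K.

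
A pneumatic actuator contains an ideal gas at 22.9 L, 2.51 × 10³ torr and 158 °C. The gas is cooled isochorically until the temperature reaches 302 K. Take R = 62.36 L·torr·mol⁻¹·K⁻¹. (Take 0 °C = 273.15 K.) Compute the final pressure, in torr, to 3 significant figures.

Convert: T₁ = 431.1 K.
V constant ⇒ P ∝ T: V₂ = V₁; P₂ = P₁·(T₂/T₁) = 1758 torr.

P₂ ≈ 1.76e+03 torr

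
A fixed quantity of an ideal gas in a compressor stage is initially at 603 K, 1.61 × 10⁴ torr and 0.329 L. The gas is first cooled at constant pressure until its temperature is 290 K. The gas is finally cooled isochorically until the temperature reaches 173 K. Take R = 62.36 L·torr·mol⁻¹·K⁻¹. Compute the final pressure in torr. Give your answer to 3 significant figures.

P₃ ≈ 9.60e+03 torr

Isobaric, so V/T is constant: P₂ = P₁; V₂ = V₁·(T₂/T₁) = 0.1582 L.
Isochoric, so P/T is constant: V₃ = V₂; P₃ = P₂·(T₃/T₂) = 9604 torr.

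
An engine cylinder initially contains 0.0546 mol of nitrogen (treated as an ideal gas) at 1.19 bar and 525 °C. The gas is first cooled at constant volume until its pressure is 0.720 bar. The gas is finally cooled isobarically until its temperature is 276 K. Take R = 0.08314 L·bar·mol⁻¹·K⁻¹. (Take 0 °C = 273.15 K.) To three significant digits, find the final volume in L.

Convert: T₁ = 798.1 K.
From PV = nRT: V₁ = nRT₁/P₁ = 3.045 L.
Isochoric, so P/T is constant: V₂ = V₁; T₂ = T₁·(P₂/P₁) = 482.9 K.
P constant ⇒ V ∝ T: P₃ = P₂; V₃ = V₂·(T₃/T₂) = 1.740 L.

V₃ ≈ 1.74 L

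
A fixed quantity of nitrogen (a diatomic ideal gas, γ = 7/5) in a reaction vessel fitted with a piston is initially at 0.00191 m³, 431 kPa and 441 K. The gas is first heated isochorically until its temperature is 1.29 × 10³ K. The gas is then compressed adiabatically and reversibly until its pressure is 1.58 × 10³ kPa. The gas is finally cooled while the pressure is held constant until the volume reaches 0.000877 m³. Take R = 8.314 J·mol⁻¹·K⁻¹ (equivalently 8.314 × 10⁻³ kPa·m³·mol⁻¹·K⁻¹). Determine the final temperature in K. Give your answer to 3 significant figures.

T₄ ≈ 742 K

V constant ⇒ P ∝ T: V₂ = V₁; P₂ = P₁·(T₂/T₁) = 1261 kPa.
Adiabatic (γ = 7/5), T V^(γ−1) and P V^γ constant: T₃ = T₂·(P₃/P₂)^((γ−1)/γ) = 1376 K; V₃ = V₂·(P₂/P₃)^(1/γ) = 0.001626 m³.
P constant ⇒ V ∝ T: P₄ = P₃; T₄ = T₃·(V₄/V₃) = 742.3 K.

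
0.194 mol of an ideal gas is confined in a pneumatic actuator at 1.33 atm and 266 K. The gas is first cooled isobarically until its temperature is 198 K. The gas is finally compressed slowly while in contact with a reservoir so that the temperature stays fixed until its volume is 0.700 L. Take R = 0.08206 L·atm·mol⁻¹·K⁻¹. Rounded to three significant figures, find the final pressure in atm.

P₃ ≈ 4.50 atm

From PV = nRT: V₁ = nRT₁/P₁ = 3.184 L.
P constant ⇒ V ∝ T: P₂ = P₁; V₂ = V₁·(T₂/T₁) = 2.370 L.
Isothermal, so P V is constant: T₃ = T₂; P₃ = P₂·(V₂/V₃) = 4.503 atm.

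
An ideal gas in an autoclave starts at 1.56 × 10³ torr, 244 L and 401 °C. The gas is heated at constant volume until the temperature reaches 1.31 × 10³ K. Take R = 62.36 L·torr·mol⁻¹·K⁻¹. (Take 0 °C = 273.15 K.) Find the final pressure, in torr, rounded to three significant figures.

Convert: T₁ = 674.1 K.
Isochoric, so P/T is constant: V₂ = V₁; P₂ = P₁·(T₂/T₁) = 3031 torr.

P₂ ≈ 3.03e+03 torr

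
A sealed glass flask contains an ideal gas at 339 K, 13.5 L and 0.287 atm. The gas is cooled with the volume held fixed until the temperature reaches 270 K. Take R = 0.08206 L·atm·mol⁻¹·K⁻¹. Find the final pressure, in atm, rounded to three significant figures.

P₂ ≈ 0.229 atm

Isochoric, so P/T is constant: V₂ = V₁; P₂ = P₁·(T₂/T₁) = 0.2286 atm.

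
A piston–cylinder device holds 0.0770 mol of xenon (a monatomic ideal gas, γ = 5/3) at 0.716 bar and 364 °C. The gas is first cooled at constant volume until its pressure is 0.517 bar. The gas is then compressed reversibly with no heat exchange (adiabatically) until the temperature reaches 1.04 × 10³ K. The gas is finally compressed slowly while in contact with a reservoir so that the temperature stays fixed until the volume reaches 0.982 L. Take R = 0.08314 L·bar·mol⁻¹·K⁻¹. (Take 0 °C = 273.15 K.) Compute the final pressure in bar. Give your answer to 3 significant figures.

P₄ ≈ 6.78 bar

Convert: T₁ = 637.1 K.
From PV = nRT: V₁ = nRT₁/P₁ = 5.697 L.
Isochoric, so P/T is constant: V₂ = V₁; T₂ = T₁·(P₂/P₁) = 460.1 K.
Adiabatic (γ = 5/3), T V^(γ−1) and P V^γ constant: P₃ = P₂·(T₃/T₂)^(γ/(γ−1)) = 3.972 bar; V₃ = V₂·(T₂/T₃)^(1/(γ−1)) = 1.676 L.
Isothermal, so P V is constant: T₄ = T₃; P₄ = P₃·(V₃/V₄) = 6.780 bar.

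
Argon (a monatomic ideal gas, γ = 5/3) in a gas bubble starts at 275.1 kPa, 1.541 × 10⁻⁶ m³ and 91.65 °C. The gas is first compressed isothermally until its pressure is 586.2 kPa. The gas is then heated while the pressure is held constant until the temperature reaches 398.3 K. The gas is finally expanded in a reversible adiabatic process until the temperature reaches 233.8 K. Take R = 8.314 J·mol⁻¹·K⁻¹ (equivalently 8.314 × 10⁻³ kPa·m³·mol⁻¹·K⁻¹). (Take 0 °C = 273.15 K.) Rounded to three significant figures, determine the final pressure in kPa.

P₄ ≈ 155 kPa

Convert: T₁ = 364.8 K.
T constant ⇒ Boyle's law P V = const: T₂ = T₁; V₂ = V₁·(P₁/P₂) = 7.232e-07 m³.
P constant ⇒ V ∝ T: P₃ = P₂; V₃ = V₂·(T₃/T₂) = 7.896e-07 m³.
Adiabatic (γ = 5/3), T V^(γ−1) and P V^γ constant: P₄ = P₃·(T₄/T₃)^(γ/(γ−1)) = 154.8 kPa; V₄ = V₃·(T₃/T₄)^(1/(γ−1)) = 1.756e-06 m³.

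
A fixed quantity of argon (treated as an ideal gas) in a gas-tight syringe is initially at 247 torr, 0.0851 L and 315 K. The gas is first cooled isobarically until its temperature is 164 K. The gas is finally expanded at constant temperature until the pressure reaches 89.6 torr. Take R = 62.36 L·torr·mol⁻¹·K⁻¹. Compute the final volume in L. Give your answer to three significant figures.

Isobaric, so V/T is constant: P₂ = P₁; V₂ = V₁·(T₂/T₁) = 0.04431 L.
T constant ⇒ Boyle's law P V = const: T₃ = T₂; V₃ = V₂·(P₂/P₃) = 0.1221 L.

V₃ ≈ 0.122 L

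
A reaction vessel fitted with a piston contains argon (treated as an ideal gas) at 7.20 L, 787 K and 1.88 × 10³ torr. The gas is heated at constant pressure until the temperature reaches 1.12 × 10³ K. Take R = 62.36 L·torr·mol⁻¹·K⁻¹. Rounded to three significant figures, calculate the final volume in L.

Isobaric, so V/T is constant: P₂ = P₁; V₂ = V₁·(T₂/T₁) = 10.25 L.

V₂ ≈ 10.2 L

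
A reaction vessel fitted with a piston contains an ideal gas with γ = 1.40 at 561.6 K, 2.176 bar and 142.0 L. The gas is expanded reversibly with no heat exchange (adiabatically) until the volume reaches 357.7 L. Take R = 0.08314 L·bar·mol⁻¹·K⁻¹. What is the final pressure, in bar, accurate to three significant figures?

Adiabatic (γ = 1.40), T V^(γ−1) and P V^γ constant: T₂ = T₁·(V₁/V₂)^(γ−1) = 388.1 K; P₂ = P₁·(V₁/V₂)^γ = 0.5969 bar.

P₂ ≈ 0.597 bar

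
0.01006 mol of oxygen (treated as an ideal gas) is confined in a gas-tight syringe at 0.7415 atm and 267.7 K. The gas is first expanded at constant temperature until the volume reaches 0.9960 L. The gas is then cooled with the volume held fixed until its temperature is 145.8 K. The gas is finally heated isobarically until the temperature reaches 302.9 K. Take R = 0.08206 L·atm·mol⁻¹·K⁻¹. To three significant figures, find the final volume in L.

From PV = nRT: V₁ = nRT₁/P₁ = 0.2980 L.
Isothermal, so P V is constant: T₂ = T₁; P₂ = P₁·(V₁/V₂) = 0.2219 atm.
Isochoric, so P/T is constant: V₃ = V₂; P₃ = P₂·(T₃/T₂) = 0.1208 atm.
P constant ⇒ V ∝ T: P₄ = P₃; V₄ = V₃·(T₄/T₃) = 2.069 L.

V₄ ≈ 2.07 L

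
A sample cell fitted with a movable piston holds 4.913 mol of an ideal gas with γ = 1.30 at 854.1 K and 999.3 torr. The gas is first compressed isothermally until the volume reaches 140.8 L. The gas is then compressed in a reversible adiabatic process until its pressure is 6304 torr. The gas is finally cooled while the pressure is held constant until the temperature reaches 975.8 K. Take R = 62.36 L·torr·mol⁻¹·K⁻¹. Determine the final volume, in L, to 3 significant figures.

V₄ ≈ 47.4 L

From PV = nRT: V₁ = nRT₁/P₁ = 261.9 L.
T constant ⇒ Boyle's law P V = const: T₂ = T₁; P₂ = P₁·(V₁/V₂) = 1858 torr.
Reversible adiabatic, γ = 1.30: T₃ = T₂·(P₃/P₂)^((γ−1)/γ) = 1132 K; V₃ = V₂·(P₂/P₃)^(1/γ) = 55.02 L.
Isobaric, so V/T is constant: P₄ = P₃; V₄ = V₃·(T₄/T₃) = 47.42 L.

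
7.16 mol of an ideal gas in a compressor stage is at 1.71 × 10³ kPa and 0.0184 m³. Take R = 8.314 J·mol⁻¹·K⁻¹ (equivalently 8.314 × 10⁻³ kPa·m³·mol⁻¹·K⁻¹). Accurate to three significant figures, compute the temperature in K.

T ≈ 529 K

PV = nRT ⇒ T = PV/(nR) = (1.71e+03 × 0.0184) / (7.16 × 8.314 × 10⁻³)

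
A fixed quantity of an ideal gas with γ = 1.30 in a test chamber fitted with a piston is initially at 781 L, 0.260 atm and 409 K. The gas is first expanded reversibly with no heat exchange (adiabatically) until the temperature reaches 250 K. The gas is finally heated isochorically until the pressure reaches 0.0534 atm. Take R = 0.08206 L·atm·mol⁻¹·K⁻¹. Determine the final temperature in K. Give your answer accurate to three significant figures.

T₃ ≈ 433 K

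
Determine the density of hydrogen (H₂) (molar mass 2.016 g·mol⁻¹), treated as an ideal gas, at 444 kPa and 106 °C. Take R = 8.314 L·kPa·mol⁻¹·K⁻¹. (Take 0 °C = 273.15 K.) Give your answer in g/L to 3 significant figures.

ρ ≈ 0.284 g/L

ρ = PM/(RT) = (444 × 2.016) / (8.314 × 379.1)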